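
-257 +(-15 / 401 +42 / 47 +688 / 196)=-233307874/923503 = -252.63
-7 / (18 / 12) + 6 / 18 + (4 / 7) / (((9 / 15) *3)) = -253/63 = -4.02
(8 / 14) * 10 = 40/7 = 5.71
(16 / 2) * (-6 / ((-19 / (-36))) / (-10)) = 864/95 = 9.09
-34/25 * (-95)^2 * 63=-773262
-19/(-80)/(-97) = -19/7760 = 0.00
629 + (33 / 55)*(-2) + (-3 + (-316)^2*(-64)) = -31950796/5 = -6390159.20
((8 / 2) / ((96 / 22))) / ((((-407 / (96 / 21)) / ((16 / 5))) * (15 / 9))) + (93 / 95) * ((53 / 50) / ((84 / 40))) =8337/17575 = 0.47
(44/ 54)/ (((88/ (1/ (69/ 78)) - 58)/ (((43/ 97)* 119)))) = 17017/7857 = 2.17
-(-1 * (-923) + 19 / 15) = -13864/15 = -924.27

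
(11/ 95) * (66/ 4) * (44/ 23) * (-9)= -32.89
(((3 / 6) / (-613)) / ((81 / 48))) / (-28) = 2/115857 = 0.00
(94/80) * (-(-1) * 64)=376/5 = 75.20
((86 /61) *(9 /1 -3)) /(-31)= -516/1891 = -0.27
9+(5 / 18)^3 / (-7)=367291/40824 = 9.00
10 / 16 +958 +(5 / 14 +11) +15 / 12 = 54389/56 = 971.23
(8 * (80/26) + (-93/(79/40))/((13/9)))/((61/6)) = -0.79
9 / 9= 1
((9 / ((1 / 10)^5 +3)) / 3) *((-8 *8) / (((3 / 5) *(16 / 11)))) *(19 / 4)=-104500000/300001 = -348.33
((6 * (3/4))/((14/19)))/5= 171/140 = 1.22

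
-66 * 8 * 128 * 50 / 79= -3379200/79 = -42774.68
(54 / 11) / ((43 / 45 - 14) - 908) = -2430/455917 = -0.01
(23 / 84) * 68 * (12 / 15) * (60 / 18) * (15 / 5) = 3128/21 = 148.95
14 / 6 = 7/3 = 2.33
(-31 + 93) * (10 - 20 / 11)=5580/11 = 507.27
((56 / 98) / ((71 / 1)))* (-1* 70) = -40/71 = -0.56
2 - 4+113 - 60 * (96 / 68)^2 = -2481/289 = -8.58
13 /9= 1.44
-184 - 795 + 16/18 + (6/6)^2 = -8794/9 = -977.11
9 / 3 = 3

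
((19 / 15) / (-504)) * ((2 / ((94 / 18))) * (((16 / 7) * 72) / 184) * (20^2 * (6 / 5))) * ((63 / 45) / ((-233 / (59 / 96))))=13452/8815555 = 0.00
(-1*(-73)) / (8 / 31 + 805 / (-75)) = -33945/4871 = -6.97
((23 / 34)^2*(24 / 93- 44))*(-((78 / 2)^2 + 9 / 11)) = 96838740/3179 = 30462.01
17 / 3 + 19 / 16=329/48 = 6.85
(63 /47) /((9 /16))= 112/47 = 2.38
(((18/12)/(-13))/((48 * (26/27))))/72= -3/86528 = 0.00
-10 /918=-5/459 = -0.01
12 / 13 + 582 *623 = 4713630/13 = 362586.92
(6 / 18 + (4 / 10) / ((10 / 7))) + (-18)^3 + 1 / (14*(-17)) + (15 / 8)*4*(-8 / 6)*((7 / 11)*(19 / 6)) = -382983449/65450 = -5851.54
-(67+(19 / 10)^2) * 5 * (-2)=706.10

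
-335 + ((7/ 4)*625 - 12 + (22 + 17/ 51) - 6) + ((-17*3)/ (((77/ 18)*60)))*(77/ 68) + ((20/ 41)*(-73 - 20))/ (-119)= 446861497/585480 = 763.24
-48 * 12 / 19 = -576/19 = -30.32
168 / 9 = 56/3 = 18.67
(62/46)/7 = 0.19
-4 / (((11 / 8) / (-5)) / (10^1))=1600/11 = 145.45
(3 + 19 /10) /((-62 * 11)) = -49/6820 = -0.01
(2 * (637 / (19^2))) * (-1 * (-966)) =1230684/361 = 3409.10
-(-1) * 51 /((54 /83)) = 1411/18 = 78.39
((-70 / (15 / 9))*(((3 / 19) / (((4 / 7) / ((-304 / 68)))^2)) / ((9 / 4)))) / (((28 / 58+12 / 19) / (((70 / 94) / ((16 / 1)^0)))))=-502721380/4169981 = -120.56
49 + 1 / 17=49.06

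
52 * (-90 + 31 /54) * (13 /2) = -816101/27 = -30225.96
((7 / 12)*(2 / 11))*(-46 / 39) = -161/1287 = -0.13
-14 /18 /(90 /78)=-91/135 = -0.67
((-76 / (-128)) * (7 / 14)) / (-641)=-19/41024 = 0.00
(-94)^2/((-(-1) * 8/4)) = 4418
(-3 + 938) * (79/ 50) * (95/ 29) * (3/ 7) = 842061/406 = 2074.04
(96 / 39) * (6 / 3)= 64/13 = 4.92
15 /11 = 1.36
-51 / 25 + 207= 5124/25 = 204.96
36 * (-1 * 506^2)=-9217296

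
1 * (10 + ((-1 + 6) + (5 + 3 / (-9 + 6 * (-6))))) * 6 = 598/5 = 119.60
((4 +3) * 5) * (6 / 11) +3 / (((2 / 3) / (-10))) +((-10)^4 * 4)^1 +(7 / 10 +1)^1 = 4397337/110 = 39975.79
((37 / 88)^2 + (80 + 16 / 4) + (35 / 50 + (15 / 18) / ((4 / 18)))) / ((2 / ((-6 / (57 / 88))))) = -3431629/8360 = -410.48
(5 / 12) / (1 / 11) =55/12 = 4.58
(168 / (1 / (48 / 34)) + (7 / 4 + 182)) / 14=4089/136 = 30.07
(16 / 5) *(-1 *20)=-64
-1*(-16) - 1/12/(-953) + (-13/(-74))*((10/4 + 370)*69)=479334946/105783 = 4531.30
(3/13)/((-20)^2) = 3/5200 = 0.00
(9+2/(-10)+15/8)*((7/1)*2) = 2989/20 = 149.45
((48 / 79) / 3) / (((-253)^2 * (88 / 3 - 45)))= -48/237665417 = 0.00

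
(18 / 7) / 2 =9/7 = 1.29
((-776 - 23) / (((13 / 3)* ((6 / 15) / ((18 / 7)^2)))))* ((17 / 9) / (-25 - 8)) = 1222470/7007 = 174.46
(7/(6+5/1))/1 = 7/11 = 0.64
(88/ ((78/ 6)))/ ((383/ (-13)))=-88/383 = -0.23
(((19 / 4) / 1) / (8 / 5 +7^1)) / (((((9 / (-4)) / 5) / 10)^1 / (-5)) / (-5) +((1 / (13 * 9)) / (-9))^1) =-125043750/622511 = -200.87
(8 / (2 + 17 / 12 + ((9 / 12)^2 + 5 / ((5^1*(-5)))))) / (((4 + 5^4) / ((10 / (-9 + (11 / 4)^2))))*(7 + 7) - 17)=-153600/93084503 = 0.00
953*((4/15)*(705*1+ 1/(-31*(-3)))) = 249937592/1395 = 179166.73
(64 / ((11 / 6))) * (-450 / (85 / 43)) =-1486080/187 = -7946.95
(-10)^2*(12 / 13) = 1200/13 = 92.31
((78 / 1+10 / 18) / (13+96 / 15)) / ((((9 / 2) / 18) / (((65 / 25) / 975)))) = 2828/65475 = 0.04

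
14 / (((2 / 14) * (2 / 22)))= 1078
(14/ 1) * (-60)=-840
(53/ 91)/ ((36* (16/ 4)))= 53/13104 = 0.00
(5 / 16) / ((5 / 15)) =15/16 = 0.94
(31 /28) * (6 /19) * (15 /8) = 0.66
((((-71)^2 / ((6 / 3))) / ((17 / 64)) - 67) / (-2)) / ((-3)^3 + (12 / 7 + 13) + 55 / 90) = 403.52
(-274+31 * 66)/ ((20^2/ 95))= 8417/20 = 420.85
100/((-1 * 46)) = -50/23 = -2.17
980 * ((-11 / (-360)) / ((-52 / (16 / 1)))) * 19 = -175.06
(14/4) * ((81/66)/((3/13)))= 819/44 = 18.61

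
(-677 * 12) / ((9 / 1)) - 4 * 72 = -3572/3 = -1190.67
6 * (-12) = -72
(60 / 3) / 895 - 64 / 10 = -5708/895 = -6.38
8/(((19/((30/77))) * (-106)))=-120/77539 = 0.00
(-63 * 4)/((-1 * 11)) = 252/11 = 22.91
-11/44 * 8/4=-1/2 = -0.50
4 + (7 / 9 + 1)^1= 52/9 = 5.78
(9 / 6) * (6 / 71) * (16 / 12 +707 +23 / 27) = 19148/213 = 89.90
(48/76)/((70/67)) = 402/665 = 0.60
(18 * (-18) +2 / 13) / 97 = -4210/1261 = -3.34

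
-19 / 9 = -2.11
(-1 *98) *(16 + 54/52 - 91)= 94227/13 = 7248.23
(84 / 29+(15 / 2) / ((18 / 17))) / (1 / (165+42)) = 239637/116 = 2065.84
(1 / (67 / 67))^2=1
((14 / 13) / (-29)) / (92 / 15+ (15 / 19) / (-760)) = -606480/100150427 = -0.01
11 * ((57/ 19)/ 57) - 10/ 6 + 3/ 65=-3859/3705 = -1.04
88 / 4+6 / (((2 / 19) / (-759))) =-43241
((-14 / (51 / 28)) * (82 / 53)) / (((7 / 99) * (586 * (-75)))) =25256/6599825 = 0.00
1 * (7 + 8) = 15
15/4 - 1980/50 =-717/20 = -35.85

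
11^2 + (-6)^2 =157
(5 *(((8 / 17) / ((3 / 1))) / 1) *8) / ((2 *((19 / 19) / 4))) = 12.55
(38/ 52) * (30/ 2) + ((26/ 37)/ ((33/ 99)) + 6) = 18345/962 = 19.07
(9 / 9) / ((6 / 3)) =1/2 = 0.50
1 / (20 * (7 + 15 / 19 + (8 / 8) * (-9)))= -0.04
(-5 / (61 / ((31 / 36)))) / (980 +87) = -155/2343132 = 0.00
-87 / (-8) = 87/8 = 10.88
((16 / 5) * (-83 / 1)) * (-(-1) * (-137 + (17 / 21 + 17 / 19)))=71689424/1995 = 35934.55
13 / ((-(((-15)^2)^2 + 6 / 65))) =-845/3290631 = 0.00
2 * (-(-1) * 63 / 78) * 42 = 882/13 = 67.85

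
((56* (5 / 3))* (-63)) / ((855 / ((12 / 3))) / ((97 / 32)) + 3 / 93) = -17681160/212137 = -83.35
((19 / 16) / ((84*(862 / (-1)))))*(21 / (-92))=19/5075456 = 0.00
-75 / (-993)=0.08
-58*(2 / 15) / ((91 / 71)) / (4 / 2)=-4118/1365 = -3.02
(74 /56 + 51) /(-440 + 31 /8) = -2930/24423 = -0.12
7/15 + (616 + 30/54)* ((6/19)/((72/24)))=55889/855 = 65.37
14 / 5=2.80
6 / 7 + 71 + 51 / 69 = 11688/161 = 72.60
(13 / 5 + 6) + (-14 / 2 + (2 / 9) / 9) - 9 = -2987/405 = -7.38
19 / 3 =6.33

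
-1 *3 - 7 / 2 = -13/2 = -6.50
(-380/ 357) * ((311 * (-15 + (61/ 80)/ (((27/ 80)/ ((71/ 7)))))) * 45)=-51999200/441 = -117912.02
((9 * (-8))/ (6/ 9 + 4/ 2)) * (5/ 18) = -15/2 = -7.50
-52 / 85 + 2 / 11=-402/935 = -0.43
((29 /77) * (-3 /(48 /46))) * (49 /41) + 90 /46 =54973/82984 = 0.66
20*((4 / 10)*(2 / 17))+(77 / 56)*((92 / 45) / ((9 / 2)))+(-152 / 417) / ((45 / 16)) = 1374527/957015 = 1.44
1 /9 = 0.11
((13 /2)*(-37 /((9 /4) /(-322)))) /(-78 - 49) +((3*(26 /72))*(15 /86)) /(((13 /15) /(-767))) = -172309891/393192 = -438.23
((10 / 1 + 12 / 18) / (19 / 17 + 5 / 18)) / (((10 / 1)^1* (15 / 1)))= 544/10675 = 0.05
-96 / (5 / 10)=-192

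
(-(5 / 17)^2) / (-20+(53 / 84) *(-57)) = 700/452863 = 0.00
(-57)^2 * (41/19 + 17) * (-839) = -52222716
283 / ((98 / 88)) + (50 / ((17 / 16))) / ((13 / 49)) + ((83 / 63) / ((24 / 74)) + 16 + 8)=537470341/1169532 = 459.56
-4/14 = -2/7 = -0.29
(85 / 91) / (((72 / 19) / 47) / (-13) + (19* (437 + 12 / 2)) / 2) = 151810/683989663 = 0.00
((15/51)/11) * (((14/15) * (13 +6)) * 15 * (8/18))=5320/1683 = 3.16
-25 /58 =-0.43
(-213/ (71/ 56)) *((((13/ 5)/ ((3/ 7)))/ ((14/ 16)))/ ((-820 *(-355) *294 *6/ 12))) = -208/7641375 = 0.00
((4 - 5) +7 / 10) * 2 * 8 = -24/5 = -4.80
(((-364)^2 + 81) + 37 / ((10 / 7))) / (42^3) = 1.79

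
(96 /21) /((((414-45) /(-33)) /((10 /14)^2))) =-8800/42189 = -0.21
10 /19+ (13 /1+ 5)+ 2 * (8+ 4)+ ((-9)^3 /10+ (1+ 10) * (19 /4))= 8313/380 = 21.88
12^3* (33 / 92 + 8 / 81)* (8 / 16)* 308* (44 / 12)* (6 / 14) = 13199648/69 = 191299.25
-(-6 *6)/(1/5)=180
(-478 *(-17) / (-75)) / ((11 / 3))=-8126/275 = -29.55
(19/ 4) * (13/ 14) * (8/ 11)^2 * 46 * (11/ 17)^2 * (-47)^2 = 200789264/2023 = 99253.22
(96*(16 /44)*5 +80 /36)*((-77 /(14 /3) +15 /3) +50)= 61250/9 = 6805.56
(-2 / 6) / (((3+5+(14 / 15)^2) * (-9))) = 25/5988 = 0.00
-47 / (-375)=47/375 = 0.13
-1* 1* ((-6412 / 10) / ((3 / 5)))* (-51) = -54502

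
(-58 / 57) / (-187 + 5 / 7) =203/37164 = 0.01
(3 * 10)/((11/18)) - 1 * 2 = 47.09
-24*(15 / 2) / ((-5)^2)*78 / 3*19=-17784/5 = -3556.80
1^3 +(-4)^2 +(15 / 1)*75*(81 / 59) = 92128/59 = 1561.49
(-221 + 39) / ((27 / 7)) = -1274/27 = -47.19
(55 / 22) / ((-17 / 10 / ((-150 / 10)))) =375/17 = 22.06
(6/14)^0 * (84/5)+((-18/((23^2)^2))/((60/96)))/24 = 23506638/1399205 = 16.80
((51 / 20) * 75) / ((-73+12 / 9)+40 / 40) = -2295/848 = -2.71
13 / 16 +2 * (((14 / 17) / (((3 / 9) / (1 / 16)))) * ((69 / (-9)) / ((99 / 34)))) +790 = 1251359/1584 = 790.00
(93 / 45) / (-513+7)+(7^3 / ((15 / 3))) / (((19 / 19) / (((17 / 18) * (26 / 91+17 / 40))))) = 41935331/910800 = 46.04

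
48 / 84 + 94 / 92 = 513/322 = 1.59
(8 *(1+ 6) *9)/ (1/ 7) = 3528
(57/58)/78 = 19/1508 = 0.01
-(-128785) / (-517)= -128785/517 = -249.10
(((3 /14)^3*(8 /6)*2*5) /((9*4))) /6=5/8232 = 0.00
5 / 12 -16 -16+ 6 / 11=-4097/132 = -31.04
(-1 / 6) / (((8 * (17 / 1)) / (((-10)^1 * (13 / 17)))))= 65/6936 = 0.01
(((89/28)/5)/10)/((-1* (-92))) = 89/128800 = 0.00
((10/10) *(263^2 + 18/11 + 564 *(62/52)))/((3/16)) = 159801008/429 = 372496.52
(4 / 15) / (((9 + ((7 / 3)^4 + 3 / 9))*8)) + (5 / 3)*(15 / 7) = 16111/4510 = 3.57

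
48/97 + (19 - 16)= 339/97 = 3.49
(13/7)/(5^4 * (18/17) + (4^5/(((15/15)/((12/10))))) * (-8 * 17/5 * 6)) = -425/45741402 = 0.00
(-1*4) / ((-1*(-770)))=-2/385 = -0.01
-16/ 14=-8/7 = -1.14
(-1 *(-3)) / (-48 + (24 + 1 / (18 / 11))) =-54/421 = -0.13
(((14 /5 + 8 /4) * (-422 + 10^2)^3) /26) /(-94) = 200317488/3055 = 65570.37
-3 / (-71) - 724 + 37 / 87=-4469260/6177 = -723.53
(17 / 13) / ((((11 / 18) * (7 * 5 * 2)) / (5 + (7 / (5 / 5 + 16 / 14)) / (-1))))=102/1925 = 0.05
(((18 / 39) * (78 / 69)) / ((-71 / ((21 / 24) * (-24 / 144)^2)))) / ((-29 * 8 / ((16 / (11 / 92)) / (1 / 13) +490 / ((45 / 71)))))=30023/15520032 = 0.00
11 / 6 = 1.83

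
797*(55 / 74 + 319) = 254835.36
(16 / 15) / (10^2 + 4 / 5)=0.01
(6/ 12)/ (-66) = -1/132 = -0.01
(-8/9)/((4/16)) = -32/9 = -3.56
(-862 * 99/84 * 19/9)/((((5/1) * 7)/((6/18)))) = -90079/4410 = -20.43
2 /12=1/6 = 0.17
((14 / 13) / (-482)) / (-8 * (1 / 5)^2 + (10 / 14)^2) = -8575/729989 = -0.01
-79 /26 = -3.04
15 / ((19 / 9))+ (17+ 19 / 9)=4483/171 = 26.22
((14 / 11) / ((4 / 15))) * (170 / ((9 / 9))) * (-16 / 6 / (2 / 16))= -190400/11 = -17309.09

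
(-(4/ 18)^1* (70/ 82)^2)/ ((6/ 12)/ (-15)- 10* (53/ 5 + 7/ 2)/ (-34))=-208250/5290107 = -0.04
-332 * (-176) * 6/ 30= 58432/5 = 11686.40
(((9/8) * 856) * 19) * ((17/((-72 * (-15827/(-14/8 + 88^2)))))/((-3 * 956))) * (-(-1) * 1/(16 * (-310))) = 35631/239841280 = 0.00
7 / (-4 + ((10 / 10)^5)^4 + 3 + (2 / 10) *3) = 35/3 = 11.67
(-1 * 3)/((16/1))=-3/16 = -0.19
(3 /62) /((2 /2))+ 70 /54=2251/1674 = 1.34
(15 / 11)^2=225/121 = 1.86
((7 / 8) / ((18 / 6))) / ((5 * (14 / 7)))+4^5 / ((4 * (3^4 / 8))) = 164029/6480 = 25.31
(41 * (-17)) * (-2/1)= 1394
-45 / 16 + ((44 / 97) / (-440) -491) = -3831993/7760 = -493.81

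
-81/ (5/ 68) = -5508/5 = -1101.60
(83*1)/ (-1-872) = -83/873 = -0.10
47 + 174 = 221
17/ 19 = 0.89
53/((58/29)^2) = 53/4 = 13.25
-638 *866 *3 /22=-75342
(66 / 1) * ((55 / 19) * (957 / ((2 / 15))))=26054325/19 = 1371280.26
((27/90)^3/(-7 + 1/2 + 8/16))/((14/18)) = -81/14000 = -0.01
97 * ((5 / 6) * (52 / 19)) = 12610/57 = 221.23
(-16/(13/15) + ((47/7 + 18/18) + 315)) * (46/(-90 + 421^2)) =1273602/16120741 = 0.08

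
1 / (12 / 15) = 5/4 = 1.25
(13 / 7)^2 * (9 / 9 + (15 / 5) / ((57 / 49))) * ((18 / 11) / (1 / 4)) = 827424/10241 = 80.80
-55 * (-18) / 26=495/13 = 38.08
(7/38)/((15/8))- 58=-16502/285 = -57.90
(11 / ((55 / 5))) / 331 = 1/331 = 0.00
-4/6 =-2/3 = -0.67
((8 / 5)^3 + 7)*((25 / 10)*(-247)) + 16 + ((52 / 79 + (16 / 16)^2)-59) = -27227831/3950 = -6893.12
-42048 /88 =-5256/11 = -477.82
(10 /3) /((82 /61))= 305/123 = 2.48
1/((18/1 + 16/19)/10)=95/179 = 0.53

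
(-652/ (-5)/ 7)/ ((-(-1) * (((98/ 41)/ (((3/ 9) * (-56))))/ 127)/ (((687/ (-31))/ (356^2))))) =194361689/60159995 = 3.23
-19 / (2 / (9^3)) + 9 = -13833/2 = -6916.50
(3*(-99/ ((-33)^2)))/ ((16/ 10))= -15/88 = -0.17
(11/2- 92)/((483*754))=-173/728364 = 0.00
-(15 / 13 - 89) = 1142/13 = 87.85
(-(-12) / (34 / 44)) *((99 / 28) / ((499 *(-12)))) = -1089/118762 = -0.01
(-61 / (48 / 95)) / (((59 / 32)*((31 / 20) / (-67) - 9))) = 15530600/2140107 = 7.26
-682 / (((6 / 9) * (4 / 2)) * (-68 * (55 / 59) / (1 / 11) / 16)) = 10974/935 = 11.74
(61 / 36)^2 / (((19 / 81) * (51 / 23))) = 85583/15504 = 5.52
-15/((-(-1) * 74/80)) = -16.22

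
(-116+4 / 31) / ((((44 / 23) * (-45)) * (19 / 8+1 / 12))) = 165232/301785 = 0.55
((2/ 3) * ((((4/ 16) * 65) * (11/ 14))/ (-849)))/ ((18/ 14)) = -715/91692 = -0.01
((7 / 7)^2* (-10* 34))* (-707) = 240380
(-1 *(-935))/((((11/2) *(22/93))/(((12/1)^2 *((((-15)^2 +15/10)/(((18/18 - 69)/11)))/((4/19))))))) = -36020295/2 = -18010147.50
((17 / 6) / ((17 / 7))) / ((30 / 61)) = 427/180 = 2.37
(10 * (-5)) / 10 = -5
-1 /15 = -0.07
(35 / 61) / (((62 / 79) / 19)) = 52535/3782 = 13.89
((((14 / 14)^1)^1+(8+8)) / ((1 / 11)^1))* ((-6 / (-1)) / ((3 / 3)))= 1122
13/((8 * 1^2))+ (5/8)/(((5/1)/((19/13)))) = 47/26 = 1.81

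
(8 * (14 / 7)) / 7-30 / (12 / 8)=-124/7 = -17.71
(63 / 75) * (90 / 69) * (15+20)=882/23 = 38.35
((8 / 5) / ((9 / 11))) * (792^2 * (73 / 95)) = 447727104/475 = 942583.38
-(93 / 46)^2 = -8649/2116 = -4.09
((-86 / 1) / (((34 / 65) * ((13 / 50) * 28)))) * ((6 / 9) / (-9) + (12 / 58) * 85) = -36851000/93177 = -395.49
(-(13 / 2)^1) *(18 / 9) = -13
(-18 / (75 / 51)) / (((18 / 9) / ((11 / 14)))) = -1683/350 = -4.81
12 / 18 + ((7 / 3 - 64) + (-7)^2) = -12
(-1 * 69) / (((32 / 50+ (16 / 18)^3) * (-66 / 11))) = 8.57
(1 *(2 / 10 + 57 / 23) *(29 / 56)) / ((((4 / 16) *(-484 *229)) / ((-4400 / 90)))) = 116/47403 = 0.00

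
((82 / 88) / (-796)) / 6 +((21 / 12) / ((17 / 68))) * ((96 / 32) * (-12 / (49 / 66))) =-499302431/1471008 = -339.43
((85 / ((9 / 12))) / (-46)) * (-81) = 4590/23 = 199.57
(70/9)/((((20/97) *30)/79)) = 53641/540 = 99.34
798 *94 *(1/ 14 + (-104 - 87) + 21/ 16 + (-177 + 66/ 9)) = -107802067/4 = -26950516.75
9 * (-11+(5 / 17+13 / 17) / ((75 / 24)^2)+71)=5747868/10625 = 540.98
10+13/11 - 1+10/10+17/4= 679/44 = 15.43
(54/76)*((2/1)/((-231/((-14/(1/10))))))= 180/209 = 0.86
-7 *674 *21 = -99078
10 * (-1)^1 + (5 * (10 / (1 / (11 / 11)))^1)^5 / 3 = 312499970/3 = 104166656.67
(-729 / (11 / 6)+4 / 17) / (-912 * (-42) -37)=-74314/7155929 = -0.01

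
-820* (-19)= 15580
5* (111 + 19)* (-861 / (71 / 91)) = -50928150/71 = -717297.89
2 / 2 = 1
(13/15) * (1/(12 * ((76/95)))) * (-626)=-4069/72 = -56.51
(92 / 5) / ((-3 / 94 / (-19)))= 164312/15 = 10954.13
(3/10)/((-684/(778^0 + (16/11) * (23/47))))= -59/78584 = 0.00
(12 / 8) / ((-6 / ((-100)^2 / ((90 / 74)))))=-18500/9 = -2055.56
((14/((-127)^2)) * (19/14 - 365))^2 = 25918281/260144641 = 0.10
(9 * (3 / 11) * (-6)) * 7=-1134/11 = -103.09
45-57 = -12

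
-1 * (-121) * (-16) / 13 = -148.92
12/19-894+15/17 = -288273/323 = -892.49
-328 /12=-82/3 = -27.33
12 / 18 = 2/3 = 0.67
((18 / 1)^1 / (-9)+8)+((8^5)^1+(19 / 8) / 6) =1573171/48 = 32774.40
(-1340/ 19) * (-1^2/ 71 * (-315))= -422100/1349 = -312.90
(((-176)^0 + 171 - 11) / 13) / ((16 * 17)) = 161/3536 = 0.05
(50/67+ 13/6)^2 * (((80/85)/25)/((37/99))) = 0.85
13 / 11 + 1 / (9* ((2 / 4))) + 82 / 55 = 1433/495 = 2.89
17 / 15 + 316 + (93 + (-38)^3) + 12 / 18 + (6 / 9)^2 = -54460.76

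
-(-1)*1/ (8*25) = 1/200 = 0.00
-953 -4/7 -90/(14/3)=-6810/7 = -972.86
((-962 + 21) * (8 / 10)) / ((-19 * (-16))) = -941/380 = -2.48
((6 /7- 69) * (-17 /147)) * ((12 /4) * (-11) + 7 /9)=-261290/1029 = -253.93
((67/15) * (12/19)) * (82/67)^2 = 26896/6365 = 4.23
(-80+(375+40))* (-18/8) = -3015/4 = -753.75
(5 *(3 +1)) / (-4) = -5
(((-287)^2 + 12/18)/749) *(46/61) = 11367014/137067 = 82.93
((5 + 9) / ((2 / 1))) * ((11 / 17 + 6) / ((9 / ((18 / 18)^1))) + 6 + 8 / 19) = 145691/2907 = 50.12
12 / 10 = 6/5 = 1.20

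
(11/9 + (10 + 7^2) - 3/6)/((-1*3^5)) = -1075/4374 = -0.25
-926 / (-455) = 926/455 = 2.04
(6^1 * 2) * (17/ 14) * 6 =612/7 = 87.43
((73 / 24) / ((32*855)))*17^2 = 21097/656640 = 0.03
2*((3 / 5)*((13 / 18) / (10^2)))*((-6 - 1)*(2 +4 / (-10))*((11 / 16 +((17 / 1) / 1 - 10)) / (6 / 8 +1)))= -533/1250 = -0.43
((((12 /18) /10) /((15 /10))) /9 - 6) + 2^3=812/405 = 2.00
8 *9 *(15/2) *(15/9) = 900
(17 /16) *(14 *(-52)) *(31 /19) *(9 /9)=-47957/38 = -1262.03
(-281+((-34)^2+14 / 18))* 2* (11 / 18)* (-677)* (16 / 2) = -469578032/81 = -5797259.65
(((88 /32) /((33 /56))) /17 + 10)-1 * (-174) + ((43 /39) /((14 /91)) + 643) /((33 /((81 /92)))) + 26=227.62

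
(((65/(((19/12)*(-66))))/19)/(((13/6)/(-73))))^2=19184400/15768841 = 1.22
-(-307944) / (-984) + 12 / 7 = -311.24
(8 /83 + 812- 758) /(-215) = -898/3569 = -0.25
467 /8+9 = 539/8 = 67.38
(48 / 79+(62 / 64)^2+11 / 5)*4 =1515211/101120 = 14.98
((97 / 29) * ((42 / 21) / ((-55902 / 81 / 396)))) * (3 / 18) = -15714/24563 = -0.64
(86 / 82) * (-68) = -2924/41 = -71.32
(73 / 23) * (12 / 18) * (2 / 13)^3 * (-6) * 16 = -37376/50531 = -0.74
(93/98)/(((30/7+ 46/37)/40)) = 17205/2506 = 6.87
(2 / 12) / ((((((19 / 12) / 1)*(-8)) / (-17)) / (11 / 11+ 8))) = 2.01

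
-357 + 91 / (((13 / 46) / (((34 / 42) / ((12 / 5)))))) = -4471/18 = -248.39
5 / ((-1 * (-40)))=0.12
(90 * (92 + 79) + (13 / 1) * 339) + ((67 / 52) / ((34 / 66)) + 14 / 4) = 17505853/884 = 19803.00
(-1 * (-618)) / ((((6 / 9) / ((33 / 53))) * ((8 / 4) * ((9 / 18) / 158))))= 4833378/53 = 91195.81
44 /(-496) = -11/124 = -0.09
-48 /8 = -6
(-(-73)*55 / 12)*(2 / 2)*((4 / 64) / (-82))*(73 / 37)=-293095/582528 = -0.50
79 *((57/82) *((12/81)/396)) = 0.02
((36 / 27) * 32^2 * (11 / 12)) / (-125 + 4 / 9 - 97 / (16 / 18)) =-90112/16825 = -5.36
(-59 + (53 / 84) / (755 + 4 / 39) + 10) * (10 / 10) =-40403339/824572 = -49.00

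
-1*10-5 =-15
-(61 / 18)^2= -3721/324 = -11.48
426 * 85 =36210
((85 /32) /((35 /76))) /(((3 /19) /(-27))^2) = 9444843/56 = 168657.91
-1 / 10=-0.10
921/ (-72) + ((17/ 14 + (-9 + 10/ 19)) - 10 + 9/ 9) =-92731/3192 = -29.05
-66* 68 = -4488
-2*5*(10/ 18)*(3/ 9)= -50/27 = -1.85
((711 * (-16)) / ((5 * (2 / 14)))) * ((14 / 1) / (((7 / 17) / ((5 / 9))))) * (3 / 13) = -902496/13 = -69422.77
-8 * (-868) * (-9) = -62496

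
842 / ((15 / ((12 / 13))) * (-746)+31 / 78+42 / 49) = -114933/1654550 = -0.07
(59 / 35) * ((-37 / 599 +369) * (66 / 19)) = 860550636/398335 = 2160.37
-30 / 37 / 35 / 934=-3/120953 = 0.00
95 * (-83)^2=654455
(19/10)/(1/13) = 247/10 = 24.70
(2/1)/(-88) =-1/44 = -0.02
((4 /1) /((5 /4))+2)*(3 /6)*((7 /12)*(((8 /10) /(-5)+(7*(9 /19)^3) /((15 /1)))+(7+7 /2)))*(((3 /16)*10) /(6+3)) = 324243283/98769600 = 3.28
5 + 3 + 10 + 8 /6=58/3 = 19.33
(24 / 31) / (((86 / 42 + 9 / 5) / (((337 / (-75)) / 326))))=-7077/2551765 = 0.00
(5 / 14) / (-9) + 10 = 1255/126 = 9.96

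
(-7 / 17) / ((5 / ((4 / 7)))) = -4/85 = -0.05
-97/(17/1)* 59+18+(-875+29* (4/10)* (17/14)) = -701839/595 = -1179.56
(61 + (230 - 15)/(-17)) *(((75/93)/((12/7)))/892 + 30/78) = 227611115/12222184 = 18.62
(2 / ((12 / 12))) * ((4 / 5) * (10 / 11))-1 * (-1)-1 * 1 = 16/11 = 1.45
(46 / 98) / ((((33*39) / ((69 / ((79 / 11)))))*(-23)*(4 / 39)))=-23/15484 = 0.00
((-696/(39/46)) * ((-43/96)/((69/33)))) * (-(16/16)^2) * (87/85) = -397793/2210 = -180.00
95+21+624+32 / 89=65892/89 = 740.36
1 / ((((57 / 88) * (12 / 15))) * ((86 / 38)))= 110/129 = 0.85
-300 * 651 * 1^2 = -195300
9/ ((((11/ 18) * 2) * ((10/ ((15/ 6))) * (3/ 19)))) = 513/44 = 11.66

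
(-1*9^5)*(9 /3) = -177147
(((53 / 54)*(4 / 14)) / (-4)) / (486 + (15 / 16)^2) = -3392/23557149 = 0.00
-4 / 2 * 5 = -10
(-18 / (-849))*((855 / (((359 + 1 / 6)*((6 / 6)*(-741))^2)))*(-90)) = -3240/391655303 = 0.00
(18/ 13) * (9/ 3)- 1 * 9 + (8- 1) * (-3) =-336/13 = -25.85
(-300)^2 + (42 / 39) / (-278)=90000.00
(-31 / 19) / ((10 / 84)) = -1302/95 = -13.71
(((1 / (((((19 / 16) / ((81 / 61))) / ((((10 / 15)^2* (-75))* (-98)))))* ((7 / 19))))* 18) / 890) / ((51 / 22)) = 86.50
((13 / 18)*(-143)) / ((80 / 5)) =-1859/288 = -6.45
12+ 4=16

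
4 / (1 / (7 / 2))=14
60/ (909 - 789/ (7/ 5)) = 70/403 = 0.17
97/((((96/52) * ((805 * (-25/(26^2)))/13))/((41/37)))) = -113587097/4467750 = -25.42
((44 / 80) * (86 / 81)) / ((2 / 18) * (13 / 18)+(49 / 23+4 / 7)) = 76153/362815 = 0.21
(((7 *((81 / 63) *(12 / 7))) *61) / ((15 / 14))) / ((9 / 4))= 1952/5 = 390.40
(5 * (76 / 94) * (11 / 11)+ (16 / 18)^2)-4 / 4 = 3.83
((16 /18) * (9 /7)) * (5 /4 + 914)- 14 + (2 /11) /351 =3984554/3861 = 1032.00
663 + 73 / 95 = 663.77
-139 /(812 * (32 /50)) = -3475/12992 = -0.27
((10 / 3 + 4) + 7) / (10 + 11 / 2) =86/93 = 0.92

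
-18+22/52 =-457/26 = -17.58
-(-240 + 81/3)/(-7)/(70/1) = -213/490 = -0.43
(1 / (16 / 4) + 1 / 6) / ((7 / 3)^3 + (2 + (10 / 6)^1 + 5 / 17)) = 765/30596 = 0.03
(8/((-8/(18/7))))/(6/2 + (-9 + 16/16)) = 18/35 = 0.51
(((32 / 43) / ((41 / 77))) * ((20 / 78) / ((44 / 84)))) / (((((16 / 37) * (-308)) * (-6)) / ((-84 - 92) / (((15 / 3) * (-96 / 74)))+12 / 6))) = 113183/4537962 = 0.02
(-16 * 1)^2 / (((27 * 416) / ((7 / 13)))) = 56/4563 = 0.01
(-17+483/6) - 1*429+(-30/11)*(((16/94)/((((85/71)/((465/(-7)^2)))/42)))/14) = -324321511/861322 = -376.54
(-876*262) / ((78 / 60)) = -2295120/13 = -176547.69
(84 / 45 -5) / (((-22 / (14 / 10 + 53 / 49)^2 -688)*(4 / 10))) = 4343552/383474073 = 0.01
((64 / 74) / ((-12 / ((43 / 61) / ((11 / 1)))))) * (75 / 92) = -2150/571021 = 0.00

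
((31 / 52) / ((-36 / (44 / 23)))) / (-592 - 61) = 341/7028892 = 0.00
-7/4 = -1.75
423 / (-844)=-423/844 = -0.50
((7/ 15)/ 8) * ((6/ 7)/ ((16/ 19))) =19/320 = 0.06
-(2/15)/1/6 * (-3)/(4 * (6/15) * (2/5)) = 5/48 = 0.10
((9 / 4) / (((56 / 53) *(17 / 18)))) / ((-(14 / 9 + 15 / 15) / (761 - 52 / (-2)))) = -30407319/43792 = -694.36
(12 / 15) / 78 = 2/195 = 0.01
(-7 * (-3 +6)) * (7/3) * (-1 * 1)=49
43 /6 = 7.17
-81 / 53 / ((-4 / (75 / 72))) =675/1696 = 0.40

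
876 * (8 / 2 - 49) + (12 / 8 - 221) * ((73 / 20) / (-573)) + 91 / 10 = -903265781/22920 = -39409.50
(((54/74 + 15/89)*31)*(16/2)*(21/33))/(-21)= -244528/36223 = -6.75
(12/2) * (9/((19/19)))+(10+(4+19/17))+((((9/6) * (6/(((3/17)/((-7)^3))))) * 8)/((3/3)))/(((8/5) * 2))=-1484555/34 = -43663.38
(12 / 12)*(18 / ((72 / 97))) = 97/4 = 24.25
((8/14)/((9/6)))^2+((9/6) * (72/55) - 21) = -458207/24255 = -18.89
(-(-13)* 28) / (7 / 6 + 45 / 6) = 42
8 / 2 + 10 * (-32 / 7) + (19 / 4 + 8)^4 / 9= 5187071/1792 = 2894.57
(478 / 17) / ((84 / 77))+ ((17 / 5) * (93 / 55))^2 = 453773347/7713750 = 58.83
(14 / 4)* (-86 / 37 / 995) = -301/36815 = -0.01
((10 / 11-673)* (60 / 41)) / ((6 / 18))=-1330740/451 = -2950.64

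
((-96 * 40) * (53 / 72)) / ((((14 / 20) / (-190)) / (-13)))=-209456000/21 = -9974095.24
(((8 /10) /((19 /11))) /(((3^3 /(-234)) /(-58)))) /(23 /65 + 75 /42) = 1097824/10089 = 108.81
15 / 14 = 1.07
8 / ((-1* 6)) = -4/3 = -1.33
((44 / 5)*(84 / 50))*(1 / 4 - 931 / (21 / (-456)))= 7471926/25 = 298877.04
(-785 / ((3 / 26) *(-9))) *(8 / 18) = 81640/243 = 335.97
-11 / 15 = -0.73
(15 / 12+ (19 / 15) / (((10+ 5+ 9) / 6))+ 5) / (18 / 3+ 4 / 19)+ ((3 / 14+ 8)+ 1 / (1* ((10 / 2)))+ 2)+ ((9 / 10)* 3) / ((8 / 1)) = 1170521/99120 = 11.81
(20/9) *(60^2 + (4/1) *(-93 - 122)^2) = 3770000/9 = 418888.89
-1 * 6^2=-36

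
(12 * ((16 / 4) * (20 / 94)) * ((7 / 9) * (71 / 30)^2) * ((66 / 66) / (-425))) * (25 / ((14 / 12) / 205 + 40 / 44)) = -254630992/89003007 = -2.86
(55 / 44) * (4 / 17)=5/17 = 0.29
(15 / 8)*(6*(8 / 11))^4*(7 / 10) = 6967296/14641 = 475.88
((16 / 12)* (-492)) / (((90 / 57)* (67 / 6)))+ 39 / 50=-36.43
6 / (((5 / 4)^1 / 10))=48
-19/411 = -0.05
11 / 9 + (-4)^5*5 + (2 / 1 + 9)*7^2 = -41218/9 = -4579.78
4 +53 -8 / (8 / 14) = 43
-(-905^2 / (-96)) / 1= -819025/96 = -8531.51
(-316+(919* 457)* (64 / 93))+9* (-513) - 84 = 284003.56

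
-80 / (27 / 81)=-240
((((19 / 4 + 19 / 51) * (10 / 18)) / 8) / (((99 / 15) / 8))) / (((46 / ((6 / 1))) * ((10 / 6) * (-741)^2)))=25/406782324 = 0.00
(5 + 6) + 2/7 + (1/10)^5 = 7900007/700000 = 11.29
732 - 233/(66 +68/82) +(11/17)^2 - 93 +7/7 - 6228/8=-112101887/791860 = -141.57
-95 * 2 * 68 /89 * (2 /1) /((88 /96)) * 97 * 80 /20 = -122891.77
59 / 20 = 2.95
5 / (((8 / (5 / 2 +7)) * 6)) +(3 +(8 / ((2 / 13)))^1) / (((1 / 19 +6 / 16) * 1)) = 161747/1248 = 129.60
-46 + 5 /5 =-45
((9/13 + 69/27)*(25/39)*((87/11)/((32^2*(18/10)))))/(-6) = -344375/231289344 = 0.00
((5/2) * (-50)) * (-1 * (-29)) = -3625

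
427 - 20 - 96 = 311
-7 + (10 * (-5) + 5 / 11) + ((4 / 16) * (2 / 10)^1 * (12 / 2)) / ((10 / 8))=-15484/275 = -56.31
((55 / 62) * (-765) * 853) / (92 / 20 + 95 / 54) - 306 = -285966711/3131 = -91333.99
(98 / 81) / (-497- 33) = -49/21465 = 0.00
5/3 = 1.67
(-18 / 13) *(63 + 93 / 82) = -88.80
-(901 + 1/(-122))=-109921/122 = -900.99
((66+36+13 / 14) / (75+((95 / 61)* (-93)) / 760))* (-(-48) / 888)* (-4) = -2812832/9455313 = -0.30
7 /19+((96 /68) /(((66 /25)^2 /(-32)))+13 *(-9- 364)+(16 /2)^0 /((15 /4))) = -948709896/195415 = -4854.85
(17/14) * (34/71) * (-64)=-18496/497 = -37.22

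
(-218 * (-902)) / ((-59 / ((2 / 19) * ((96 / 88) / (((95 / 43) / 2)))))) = -36896064/106495 = -346.46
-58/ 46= -29/23 = -1.26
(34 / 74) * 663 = 11271/37 = 304.62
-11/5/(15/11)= -121/75 = -1.61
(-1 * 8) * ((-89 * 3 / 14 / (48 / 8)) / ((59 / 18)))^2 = -7.52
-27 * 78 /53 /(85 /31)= -65286/4505 = -14.49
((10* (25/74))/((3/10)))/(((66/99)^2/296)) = 7500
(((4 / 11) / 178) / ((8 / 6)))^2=9/3833764 = 0.00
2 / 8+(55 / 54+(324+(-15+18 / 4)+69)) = 383.77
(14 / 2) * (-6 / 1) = -42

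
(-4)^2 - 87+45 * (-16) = -791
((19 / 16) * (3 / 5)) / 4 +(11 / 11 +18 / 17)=12169/5440 = 2.24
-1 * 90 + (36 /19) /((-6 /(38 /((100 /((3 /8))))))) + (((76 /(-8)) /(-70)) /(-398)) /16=-401384687/4457600 = -90.05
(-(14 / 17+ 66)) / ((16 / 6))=-426/17 = -25.06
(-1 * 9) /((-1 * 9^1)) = 1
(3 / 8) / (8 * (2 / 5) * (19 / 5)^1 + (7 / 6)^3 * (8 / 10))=2025/72524 = 0.03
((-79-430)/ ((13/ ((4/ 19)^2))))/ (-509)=16/4693 = 0.00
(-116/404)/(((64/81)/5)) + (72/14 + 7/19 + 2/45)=144640639/38687040 = 3.74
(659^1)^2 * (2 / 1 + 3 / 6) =2171405/2 = 1085702.50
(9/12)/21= 1/28 = 0.04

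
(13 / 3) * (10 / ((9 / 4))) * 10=5200/27 = 192.59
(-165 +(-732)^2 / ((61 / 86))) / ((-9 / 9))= -755259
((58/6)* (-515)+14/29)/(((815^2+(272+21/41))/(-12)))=35511986/395043771 = 0.09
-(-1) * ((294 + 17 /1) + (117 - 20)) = 408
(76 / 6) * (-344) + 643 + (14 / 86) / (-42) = -319433/86 = -3714.34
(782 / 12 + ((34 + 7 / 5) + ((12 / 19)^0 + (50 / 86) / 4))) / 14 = 262417/36120 = 7.27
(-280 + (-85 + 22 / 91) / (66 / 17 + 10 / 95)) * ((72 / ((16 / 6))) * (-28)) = 953357553/4186 = 227749.06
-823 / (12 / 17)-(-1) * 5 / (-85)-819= -404935/204 = -1984.98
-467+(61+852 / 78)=-5136/13 = -395.08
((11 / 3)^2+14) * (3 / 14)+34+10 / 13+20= 33115/546 = 60.65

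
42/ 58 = 21/29 = 0.72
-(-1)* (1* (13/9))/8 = 13/72 = 0.18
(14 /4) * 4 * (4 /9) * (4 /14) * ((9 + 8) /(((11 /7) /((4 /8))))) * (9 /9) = 952/99 = 9.62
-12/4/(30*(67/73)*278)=-73/186260 = 0.00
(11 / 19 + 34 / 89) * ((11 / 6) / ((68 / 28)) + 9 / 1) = 1616875/172482 = 9.37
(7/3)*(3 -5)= -14/3 = -4.67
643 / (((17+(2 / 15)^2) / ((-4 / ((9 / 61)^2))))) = -239260300/34461 = -6942.93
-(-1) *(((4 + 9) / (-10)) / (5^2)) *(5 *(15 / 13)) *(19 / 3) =-19/10 = -1.90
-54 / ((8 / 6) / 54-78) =2187/3158 = 0.69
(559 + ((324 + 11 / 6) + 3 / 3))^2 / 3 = 28249225/108 = 261566.90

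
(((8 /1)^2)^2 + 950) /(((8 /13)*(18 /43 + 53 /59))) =6400851/1028 = 6226.51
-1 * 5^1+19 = 14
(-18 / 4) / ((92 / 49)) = -441/184 = -2.40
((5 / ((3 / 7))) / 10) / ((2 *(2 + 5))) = 1/12 = 0.08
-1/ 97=-0.01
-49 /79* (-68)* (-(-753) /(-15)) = -836332/395 = -2117.30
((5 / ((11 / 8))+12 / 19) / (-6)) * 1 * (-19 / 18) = 0.75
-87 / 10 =-8.70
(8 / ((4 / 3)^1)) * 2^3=48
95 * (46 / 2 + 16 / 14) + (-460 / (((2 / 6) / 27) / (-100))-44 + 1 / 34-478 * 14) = 885730709/238 = 3721557.60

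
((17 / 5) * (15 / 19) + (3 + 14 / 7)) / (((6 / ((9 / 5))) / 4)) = 876/95 = 9.22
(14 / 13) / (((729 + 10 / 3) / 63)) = 2646/28561 = 0.09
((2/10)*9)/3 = 3/5 = 0.60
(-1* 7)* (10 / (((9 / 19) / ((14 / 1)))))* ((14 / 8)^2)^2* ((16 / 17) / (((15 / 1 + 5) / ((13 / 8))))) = -29059303/19584 = -1483.83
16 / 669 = 0.02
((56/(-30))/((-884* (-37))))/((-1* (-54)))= -7/6623370 = 0.00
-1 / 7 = -0.14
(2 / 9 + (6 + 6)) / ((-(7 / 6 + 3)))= -44/15 = -2.93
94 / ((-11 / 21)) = -1974/11 = -179.45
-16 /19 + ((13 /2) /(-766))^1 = -24759/29108 = -0.85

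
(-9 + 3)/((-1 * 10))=0.60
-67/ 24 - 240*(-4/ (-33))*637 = -4892897/264 = -18533.70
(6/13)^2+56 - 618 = -94942/169 = -561.79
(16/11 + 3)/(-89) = -0.05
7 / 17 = 0.41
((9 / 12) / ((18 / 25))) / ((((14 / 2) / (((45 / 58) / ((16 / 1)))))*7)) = 375/363776 = 0.00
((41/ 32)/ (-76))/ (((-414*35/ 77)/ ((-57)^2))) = 8569/29440 = 0.29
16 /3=5.33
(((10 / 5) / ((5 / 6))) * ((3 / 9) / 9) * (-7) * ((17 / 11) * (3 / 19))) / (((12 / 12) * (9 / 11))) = -476/2565 = -0.19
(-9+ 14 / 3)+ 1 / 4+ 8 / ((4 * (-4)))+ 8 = 41/12 = 3.42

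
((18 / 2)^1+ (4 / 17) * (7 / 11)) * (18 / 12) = 5133/374 = 13.72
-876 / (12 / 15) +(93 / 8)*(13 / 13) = -8667/8 = -1083.38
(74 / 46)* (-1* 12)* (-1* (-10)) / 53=-4440/1219 = -3.64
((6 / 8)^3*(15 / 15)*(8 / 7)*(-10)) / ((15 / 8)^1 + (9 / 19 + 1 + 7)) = -5130/11011 = -0.47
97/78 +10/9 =551/234 = 2.35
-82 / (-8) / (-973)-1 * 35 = -136261/3892 = -35.01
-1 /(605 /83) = -83/605 = -0.14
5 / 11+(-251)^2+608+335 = 703389/11 = 63944.45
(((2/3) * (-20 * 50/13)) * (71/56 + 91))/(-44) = 645875/6006 = 107.54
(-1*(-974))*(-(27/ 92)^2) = -355023/4232 = -83.89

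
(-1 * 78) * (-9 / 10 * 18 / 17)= 74.33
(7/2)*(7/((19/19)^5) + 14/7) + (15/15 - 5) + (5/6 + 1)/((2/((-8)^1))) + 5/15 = 20.50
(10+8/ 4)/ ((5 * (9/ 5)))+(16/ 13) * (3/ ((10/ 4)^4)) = 34804/24375 = 1.43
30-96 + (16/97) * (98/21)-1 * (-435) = 107603/291 = 369.77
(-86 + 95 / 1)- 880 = -871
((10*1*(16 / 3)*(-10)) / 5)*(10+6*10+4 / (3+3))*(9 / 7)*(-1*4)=271360/7 = 38765.71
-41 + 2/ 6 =-122/3 = -40.67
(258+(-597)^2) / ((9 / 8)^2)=7608896/27 = 281810.96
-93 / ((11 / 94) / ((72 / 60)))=-953.67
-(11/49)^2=-0.05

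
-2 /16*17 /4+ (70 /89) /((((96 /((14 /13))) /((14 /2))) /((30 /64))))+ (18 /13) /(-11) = -2046659/3258112 = -0.63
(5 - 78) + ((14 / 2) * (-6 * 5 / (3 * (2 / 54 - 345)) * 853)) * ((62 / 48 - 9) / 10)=-15381091/74512 = -206.42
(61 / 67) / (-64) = -61/4288 = -0.01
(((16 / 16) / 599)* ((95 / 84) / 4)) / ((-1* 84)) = -95/16906176 = 0.00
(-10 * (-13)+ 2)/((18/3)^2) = 11/3 = 3.67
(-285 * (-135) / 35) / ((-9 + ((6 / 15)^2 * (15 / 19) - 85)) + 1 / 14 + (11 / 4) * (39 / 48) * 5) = -46785600/3516749 = -13.30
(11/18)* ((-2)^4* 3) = 88/3 = 29.33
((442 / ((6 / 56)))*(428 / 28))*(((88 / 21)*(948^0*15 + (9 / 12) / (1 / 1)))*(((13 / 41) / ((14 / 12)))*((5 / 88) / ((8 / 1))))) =4611165/574 = 8033.39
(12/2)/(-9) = -2/3 = -0.67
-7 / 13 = -0.54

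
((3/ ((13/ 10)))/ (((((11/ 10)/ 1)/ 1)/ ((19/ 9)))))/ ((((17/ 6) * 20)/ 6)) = 1140/2431 = 0.47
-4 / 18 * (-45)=10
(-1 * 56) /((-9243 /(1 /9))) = 56/83187 = 0.00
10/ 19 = 0.53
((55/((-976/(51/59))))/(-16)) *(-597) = -1.82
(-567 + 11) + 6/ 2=-553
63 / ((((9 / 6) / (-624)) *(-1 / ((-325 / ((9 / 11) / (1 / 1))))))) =-10410400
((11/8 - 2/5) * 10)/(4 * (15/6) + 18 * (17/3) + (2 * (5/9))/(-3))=1053/12056 = 0.09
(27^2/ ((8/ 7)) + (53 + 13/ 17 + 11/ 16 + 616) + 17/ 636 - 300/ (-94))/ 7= 380845811/2032656 = 187.36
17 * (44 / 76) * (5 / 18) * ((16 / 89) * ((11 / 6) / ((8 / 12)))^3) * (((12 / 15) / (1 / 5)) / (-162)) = -1244485/4930956 = -0.25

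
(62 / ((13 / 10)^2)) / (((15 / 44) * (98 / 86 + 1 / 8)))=3753728/44109 = 85.10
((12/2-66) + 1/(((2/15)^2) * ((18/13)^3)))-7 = -118739/2592 = -45.81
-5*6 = -30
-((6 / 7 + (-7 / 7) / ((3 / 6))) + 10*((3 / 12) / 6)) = 61/84 = 0.73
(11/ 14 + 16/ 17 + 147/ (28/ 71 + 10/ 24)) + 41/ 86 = 648665264/3535847 = 183.45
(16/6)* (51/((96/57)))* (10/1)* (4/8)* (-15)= -24225/4 = -6056.25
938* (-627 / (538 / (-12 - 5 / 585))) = 137719505/10491 = 13127.40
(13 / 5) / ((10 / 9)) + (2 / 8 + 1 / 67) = 17453/6700 = 2.60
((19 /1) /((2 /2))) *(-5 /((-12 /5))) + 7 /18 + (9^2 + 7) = 4607/36 = 127.97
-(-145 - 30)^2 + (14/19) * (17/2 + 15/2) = -581651/19 = -30613.21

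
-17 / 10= -1.70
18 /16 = 9/8 = 1.12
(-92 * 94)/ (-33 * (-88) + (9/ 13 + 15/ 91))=-30268/10167 = -2.98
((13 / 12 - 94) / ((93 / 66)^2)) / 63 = -134915/181629 = -0.74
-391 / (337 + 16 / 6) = -1.15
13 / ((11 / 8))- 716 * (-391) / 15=3081076/165 = 18673.19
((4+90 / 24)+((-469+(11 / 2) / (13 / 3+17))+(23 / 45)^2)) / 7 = -17060209/259200 = -65.82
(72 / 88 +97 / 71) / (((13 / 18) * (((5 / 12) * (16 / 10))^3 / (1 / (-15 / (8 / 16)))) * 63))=-0.01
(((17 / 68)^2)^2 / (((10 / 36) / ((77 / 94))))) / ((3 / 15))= 693/12032 = 0.06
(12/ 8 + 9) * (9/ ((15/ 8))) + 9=297/5 = 59.40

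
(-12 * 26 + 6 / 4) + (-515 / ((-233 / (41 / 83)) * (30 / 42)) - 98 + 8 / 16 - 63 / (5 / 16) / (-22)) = -422594449/1063645 = -397.31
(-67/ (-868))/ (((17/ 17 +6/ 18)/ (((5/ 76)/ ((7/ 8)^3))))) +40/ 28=2028310/1414189 = 1.43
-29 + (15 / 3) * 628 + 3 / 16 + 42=50451/16 = 3153.19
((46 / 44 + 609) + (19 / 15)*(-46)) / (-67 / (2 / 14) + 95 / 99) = -546261/463360 = -1.18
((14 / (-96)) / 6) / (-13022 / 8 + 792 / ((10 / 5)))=7/354744 = 0.00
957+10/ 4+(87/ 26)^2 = 656191/676 = 970.70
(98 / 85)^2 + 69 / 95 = 282181/137275 = 2.06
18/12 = 3/2 = 1.50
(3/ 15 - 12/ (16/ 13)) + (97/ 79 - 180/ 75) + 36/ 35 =-9.69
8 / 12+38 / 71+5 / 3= 611/213 = 2.87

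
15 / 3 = 5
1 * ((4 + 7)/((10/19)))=209/10 = 20.90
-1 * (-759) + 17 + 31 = 807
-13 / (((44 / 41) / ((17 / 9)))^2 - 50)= 6315517/24133634 = 0.26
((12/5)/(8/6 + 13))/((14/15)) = 54/301 = 0.18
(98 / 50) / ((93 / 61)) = 2989/2325 = 1.29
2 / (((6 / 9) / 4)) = 12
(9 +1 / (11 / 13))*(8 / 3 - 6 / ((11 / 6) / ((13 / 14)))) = -1376/363 = -3.79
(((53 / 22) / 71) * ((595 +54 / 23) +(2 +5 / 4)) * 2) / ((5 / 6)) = 1757109/35926 = 48.91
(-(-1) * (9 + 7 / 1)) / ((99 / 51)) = 272/33 = 8.24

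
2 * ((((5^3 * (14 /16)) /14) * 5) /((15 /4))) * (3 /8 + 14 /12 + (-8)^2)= 196625/144 = 1365.45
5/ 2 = 2.50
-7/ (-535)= 7/535 = 0.01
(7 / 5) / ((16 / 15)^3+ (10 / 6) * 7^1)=4725/43471 = 0.11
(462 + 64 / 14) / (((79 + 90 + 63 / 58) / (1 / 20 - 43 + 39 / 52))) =-39969308/345275 = -115.76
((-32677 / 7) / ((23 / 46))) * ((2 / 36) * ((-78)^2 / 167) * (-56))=176717216/167 = 1058186.92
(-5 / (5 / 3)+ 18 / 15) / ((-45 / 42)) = 42/25 = 1.68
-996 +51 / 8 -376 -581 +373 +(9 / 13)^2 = -2126893/1352 = -1573.15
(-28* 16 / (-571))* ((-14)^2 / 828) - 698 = -82479554/118197 = -697.81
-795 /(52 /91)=-1391.25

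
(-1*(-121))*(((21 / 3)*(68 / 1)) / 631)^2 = 27415696/398161 = 68.86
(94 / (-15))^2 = 8836/225 = 39.27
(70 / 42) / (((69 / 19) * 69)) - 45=-642640/14283 = -44.99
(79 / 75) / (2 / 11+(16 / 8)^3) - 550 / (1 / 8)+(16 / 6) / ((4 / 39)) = -4373.87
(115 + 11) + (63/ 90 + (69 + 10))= 2057/10 = 205.70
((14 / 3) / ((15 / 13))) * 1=182/45 = 4.04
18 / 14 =9/7 = 1.29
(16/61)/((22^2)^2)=1/893101 = 0.00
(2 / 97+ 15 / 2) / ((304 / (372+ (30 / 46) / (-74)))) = 923735211/100377152 = 9.20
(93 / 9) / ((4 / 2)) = 31/6 = 5.17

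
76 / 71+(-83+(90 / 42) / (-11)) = -448974/5467 = -82.12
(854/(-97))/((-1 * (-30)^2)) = 427/43650 = 0.01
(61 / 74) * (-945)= -57645/74 = -778.99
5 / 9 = 0.56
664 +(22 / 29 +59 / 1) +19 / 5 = 105496/145 = 727.56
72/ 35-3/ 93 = 2197/1085 = 2.02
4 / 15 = 0.27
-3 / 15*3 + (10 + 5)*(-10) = -753/5 = -150.60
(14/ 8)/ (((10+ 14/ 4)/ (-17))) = -119/54 = -2.20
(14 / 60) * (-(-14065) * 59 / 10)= 1161769/60 = 19362.82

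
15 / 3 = 5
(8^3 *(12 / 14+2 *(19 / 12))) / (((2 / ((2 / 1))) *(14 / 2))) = 43264/147 = 294.31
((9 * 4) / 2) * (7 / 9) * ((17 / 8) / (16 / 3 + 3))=3.57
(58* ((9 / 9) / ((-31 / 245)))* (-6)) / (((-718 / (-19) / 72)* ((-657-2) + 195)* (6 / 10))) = -209475/11129 = -18.82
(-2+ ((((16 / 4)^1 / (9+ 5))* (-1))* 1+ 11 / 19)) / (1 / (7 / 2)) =-227/38 = -5.97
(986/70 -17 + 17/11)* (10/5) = -1054/385 = -2.74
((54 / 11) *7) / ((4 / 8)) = 756/11 = 68.73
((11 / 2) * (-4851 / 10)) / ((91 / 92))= -175329/65 = -2697.37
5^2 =25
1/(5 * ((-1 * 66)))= -1/330 = 0.00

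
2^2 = 4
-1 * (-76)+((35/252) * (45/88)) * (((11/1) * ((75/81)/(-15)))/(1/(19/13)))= 2558521/33696 = 75.93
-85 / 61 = -1.39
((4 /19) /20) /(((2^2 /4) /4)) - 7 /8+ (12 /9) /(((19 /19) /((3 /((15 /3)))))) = -5/152 = -0.03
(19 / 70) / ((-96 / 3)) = -19/2240 = -0.01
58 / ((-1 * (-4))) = 29/2 = 14.50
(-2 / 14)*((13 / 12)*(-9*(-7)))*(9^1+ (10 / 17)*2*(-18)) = 8073/68 = 118.72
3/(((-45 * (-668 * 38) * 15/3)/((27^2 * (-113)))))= -27459/634600 = -0.04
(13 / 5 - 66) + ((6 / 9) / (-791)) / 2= -752246/11865 = -63.40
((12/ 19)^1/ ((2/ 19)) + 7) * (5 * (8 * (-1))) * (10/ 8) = -650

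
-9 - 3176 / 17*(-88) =279335/17 = 16431.47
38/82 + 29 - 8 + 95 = 4775/41 = 116.46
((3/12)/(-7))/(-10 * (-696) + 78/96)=-4/779611 = 0.00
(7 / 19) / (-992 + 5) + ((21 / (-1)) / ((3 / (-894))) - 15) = 16724996/2679 = 6243.00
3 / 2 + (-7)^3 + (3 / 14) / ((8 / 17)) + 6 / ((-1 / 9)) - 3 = -44581/112 = -398.04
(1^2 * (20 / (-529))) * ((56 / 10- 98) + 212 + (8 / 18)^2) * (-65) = 12614680/42849 = 294.40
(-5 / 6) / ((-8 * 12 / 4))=5/144 = 0.03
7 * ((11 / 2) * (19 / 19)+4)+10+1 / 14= 536/7 = 76.57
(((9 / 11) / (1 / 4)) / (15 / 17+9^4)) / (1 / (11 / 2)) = 51/18592 = 0.00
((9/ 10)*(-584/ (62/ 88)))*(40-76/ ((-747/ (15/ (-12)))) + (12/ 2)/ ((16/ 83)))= -681398498/12865 = -52965.29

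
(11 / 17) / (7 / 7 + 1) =11/34 = 0.32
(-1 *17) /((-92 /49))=833/92 = 9.05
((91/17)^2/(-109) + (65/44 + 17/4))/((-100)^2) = 118342/216569375 = 0.00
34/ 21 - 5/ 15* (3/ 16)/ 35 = 2717/1680 = 1.62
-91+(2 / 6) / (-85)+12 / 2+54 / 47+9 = -897137/11985 = -74.85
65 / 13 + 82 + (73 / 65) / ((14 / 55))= 16637/182 = 91.41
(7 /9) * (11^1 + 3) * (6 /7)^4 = 288/49 = 5.88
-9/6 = -3/2 = -1.50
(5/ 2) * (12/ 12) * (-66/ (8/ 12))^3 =-4851495/2 = -2425747.50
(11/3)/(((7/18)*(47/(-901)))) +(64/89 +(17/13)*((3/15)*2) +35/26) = -678169057/3806530 = -178.16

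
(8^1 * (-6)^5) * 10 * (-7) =4354560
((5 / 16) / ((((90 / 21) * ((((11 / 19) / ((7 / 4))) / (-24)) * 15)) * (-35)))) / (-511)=-19/963600 = 0.00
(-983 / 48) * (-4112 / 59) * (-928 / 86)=-117220784/7611 = -15401.50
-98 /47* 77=-7546/47 = -160.55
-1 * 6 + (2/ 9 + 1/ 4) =-199/36 = -5.53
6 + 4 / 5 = 6.80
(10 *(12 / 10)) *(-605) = -7260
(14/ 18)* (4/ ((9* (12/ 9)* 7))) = 1/27 = 0.04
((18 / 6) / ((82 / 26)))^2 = 1521/1681 = 0.90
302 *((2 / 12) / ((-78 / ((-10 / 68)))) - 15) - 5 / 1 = -36079705/7956 = -4534.91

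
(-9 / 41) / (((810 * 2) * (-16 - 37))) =1/391140 = 0.00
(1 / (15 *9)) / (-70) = -1/9450 = 0.00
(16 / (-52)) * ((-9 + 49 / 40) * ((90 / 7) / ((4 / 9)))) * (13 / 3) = 299.89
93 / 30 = 31/10 = 3.10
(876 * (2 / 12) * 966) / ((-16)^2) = 35259/64 = 550.92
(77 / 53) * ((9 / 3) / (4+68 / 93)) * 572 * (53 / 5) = 279279/50 = 5585.58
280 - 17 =263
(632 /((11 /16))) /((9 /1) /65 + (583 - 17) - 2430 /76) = 24976640/14513257 = 1.72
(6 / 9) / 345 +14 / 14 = 1037/1035 = 1.00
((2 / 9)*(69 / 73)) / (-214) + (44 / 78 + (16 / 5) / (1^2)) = 1910593/507715 = 3.76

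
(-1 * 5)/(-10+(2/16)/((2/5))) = 16/31 = 0.52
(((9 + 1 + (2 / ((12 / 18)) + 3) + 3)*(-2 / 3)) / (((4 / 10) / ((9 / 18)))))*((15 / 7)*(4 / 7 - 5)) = 14725/98 = 150.26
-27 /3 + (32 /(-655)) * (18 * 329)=-195399/655 = -298.32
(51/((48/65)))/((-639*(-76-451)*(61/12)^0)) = 65/316944 = 0.00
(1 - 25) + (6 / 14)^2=-1167/49 = -23.82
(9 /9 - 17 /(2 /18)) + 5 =-147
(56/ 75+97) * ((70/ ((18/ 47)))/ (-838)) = -2411899/113130 = -21.32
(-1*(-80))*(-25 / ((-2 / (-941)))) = -941000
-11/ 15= -0.73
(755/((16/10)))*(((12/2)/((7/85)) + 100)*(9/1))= 20554875/28 = 734102.68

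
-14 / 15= -0.93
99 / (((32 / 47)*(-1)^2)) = 4653/32 = 145.41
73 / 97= 0.75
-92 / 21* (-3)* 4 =52.57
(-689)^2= 474721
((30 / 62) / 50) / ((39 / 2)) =1/2015 = 0.00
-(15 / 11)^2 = -225/121 = -1.86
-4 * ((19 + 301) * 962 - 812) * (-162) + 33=198954177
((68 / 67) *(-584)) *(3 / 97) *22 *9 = -23588928/6499 = -3629.62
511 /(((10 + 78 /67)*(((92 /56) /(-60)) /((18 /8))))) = -3761.21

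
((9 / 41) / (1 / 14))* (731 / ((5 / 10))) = 184212/41 = 4492.98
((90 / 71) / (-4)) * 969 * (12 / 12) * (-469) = 20450745/142 = 144019.33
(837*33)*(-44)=-1215324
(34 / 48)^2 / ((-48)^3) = -289/63700992 = 0.00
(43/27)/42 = 43/1134 = 0.04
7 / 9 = 0.78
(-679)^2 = 461041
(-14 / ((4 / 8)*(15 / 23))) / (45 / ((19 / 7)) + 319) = -3059/23910 = -0.13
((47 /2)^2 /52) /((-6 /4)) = -2209/312 = -7.08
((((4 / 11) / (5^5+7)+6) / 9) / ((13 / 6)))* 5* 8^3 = 264596480/335907 = 787.71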